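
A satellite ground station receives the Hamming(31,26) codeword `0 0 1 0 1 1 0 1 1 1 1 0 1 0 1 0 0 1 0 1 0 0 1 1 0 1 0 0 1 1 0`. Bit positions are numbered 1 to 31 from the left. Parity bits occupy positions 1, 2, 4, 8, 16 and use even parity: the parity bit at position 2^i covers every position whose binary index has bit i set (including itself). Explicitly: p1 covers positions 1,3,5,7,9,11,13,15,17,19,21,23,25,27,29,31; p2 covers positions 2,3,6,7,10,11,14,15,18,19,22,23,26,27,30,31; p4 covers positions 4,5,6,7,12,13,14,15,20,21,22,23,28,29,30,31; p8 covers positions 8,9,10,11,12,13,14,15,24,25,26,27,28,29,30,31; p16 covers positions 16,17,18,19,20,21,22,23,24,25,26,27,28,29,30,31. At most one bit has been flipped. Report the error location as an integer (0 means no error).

18

s1: b1⊕b3⊕b5⊕b7⊕b9⊕b11⊕b13⊕b15⊕b17⊕b19⊕b21⊕b23⊕b25⊕b27⊕b29⊕b31 = 0⊕1⊕1⊕0⊕1⊕1⊕1⊕1⊕0⊕0⊕0⊕1⊕0⊕0⊕1⊕0 = 0
s2: b2⊕b3⊕b6⊕b7⊕b10⊕b11⊕b14⊕b15⊕b18⊕b19⊕b22⊕b23⊕b26⊕b27⊕b30⊕b31 = 0⊕1⊕1⊕0⊕1⊕1⊕0⊕1⊕1⊕0⊕0⊕1⊕1⊕0⊕1⊕0 = 1
s4: b4⊕b5⊕b6⊕b7⊕b12⊕b13⊕b14⊕b15⊕b20⊕b21⊕b22⊕b23⊕b28⊕b29⊕b30⊕b31 = 0⊕1⊕1⊕0⊕0⊕1⊕0⊕1⊕1⊕0⊕0⊕1⊕0⊕1⊕1⊕0 = 0
s8: b8⊕b9⊕b10⊕b11⊕b12⊕b13⊕b14⊕b15⊕b24⊕b25⊕b26⊕b27⊕b28⊕b29⊕b30⊕b31 = 1⊕1⊕1⊕1⊕0⊕1⊕0⊕1⊕1⊕0⊕1⊕0⊕0⊕1⊕1⊕0 = 0
s16: b16⊕b17⊕b18⊕b19⊕b20⊕b21⊕b22⊕b23⊕b24⊕b25⊕b26⊕b27⊕b28⊕b29⊕b30⊕b31 = 0⊕0⊕1⊕0⊕1⊕0⊕0⊕1⊕1⊕0⊕1⊕0⊕0⊕1⊕1⊕0 = 1
Syndrome (s16...s1) = 10010 → position 18.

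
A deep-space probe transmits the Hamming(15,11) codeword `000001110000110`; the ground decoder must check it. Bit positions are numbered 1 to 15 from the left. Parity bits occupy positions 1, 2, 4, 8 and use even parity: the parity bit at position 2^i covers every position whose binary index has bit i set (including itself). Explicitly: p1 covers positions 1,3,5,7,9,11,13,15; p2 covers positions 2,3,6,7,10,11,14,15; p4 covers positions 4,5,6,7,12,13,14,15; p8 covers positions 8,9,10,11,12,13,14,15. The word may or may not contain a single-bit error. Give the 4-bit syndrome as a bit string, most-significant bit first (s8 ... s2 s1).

1010

s1: b1⊕b3⊕b5⊕b7⊕b9⊕b11⊕b13⊕b15 = 0⊕0⊕0⊕1⊕0⊕0⊕1⊕0 = 0
s2: b2⊕b3⊕b6⊕b7⊕b10⊕b11⊕b14⊕b15 = 0⊕0⊕1⊕1⊕0⊕0⊕1⊕0 = 1
s4: b4⊕b5⊕b6⊕b7⊕b12⊕b13⊕b14⊕b15 = 0⊕0⊕1⊕1⊕0⊕1⊕1⊕0 = 0
s8: b8⊕b9⊕b10⊕b11⊕b12⊕b13⊕b14⊕b15 = 1⊕0⊕0⊕0⊕0⊕1⊕1⊕0 = 1
Syndrome (s8...s1) = 1010 → position 10.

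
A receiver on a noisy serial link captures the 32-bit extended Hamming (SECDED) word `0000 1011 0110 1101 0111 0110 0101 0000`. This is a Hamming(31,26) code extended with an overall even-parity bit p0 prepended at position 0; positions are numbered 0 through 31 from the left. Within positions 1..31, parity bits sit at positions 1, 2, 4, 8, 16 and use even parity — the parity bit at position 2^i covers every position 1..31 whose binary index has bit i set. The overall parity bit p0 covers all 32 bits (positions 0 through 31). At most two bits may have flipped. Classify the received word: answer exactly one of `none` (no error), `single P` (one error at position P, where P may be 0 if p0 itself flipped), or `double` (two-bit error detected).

single 25

s1: b1⊕b3⊕b5⊕b7⊕b9⊕b11⊕b13⊕b15⊕b17⊕b19⊕b21⊕b23⊕b25⊕b27⊕b29⊕b31 = 0⊕0⊕0⊕1⊕1⊕0⊕1⊕1⊕1⊕1⊕1⊕0⊕1⊕1⊕0⊕0 = 1
s2: b2⊕b3⊕b6⊕b7⊕b10⊕b11⊕b14⊕b15⊕b18⊕b19⊕b22⊕b23⊕b26⊕b27⊕b30⊕b31 = 0⊕0⊕1⊕1⊕1⊕0⊕0⊕1⊕1⊕1⊕1⊕0⊕0⊕1⊕0⊕0 = 0
s4: b4⊕b5⊕b6⊕b7⊕b12⊕b13⊕b14⊕b15⊕b20⊕b21⊕b22⊕b23⊕b28⊕b29⊕b30⊕b31 = 1⊕0⊕1⊕1⊕1⊕1⊕0⊕1⊕0⊕1⊕1⊕0⊕0⊕0⊕0⊕0 = 0
s8: b8⊕b9⊕b10⊕b11⊕b12⊕b13⊕b14⊕b15⊕b24⊕b25⊕b26⊕b27⊕b28⊕b29⊕b30⊕b31 = 0⊕1⊕1⊕0⊕1⊕1⊕0⊕1⊕0⊕1⊕0⊕1⊕0⊕0⊕0⊕0 = 1
s16: b16⊕b17⊕b18⊕b19⊕b20⊕b21⊕b22⊕b23⊕b24⊕b25⊕b26⊕b27⊕b28⊕b29⊕b30⊕b31 = 0⊕1⊕1⊕1⊕0⊕1⊕1⊕0⊕0⊕1⊕0⊕1⊕0⊕0⊕0⊕0 = 1
Syndrome (s16...s1) = 11001 → position 25.
Overall parity (XOR of all 32 bits, including p0): 0⊕0⊕0⊕0⊕1⊕0⊕1⊕1⊕0⊕1⊕1⊕0⊕1⊕1⊕0⊕1⊕0⊕1⊕1⊕1⊕0⊕1⊕1⊕0⊕0⊕1⊕0⊕1⊕0⊕0⊕0⊕0 = 1
Overall=1, syndrome position=25 → single-bit error at position 25.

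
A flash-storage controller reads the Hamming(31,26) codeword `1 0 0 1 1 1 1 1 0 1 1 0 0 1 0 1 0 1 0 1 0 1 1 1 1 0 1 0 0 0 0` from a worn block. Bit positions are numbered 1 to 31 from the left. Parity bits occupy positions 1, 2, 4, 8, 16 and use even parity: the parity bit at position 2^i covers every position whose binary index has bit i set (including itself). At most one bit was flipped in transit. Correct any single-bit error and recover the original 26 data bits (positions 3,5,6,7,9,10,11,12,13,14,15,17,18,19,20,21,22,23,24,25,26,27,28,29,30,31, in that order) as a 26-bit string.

01110100010010101111010000

s1: b1⊕b3⊕b5⊕b7⊕b9⊕b11⊕b13⊕b15⊕b17⊕b19⊕b21⊕b23⊕b25⊕b27⊕b29⊕b31 = 1⊕0⊕1⊕1⊕0⊕1⊕0⊕0⊕0⊕0⊕0⊕1⊕1⊕1⊕0⊕0 = 1
s2: b2⊕b3⊕b6⊕b7⊕b10⊕b11⊕b14⊕b15⊕b18⊕b19⊕b22⊕b23⊕b26⊕b27⊕b30⊕b31 = 0⊕0⊕1⊕1⊕1⊕1⊕1⊕0⊕1⊕0⊕1⊕1⊕0⊕1⊕0⊕0 = 1
s4: b4⊕b5⊕b6⊕b7⊕b12⊕b13⊕b14⊕b15⊕b20⊕b21⊕b22⊕b23⊕b28⊕b29⊕b30⊕b31 = 1⊕1⊕1⊕1⊕0⊕0⊕1⊕0⊕1⊕0⊕1⊕1⊕0⊕0⊕0⊕0 = 0
s8: b8⊕b9⊕b10⊕b11⊕b12⊕b13⊕b14⊕b15⊕b24⊕b25⊕b26⊕b27⊕b28⊕b29⊕b30⊕b31 = 1⊕0⊕1⊕1⊕0⊕0⊕1⊕0⊕1⊕1⊕0⊕1⊕0⊕0⊕0⊕0 = 1
s16: b16⊕b17⊕b18⊕b19⊕b20⊕b21⊕b22⊕b23⊕b24⊕b25⊕b26⊕b27⊕b28⊕b29⊕b30⊕b31 = 1⊕0⊕1⊕0⊕1⊕0⊕1⊕1⊕1⊕1⊕0⊕1⊕0⊕0⊕0⊕0 = 0
Syndrome (s16...s1) = 01011 → position 11.
Flip bit 11: corrected codeword = 1001111101000101010101111010000
Data bits at positions 3,5,6,7,9,10,11,12,13,14,15,17,18,19,20,21,22,23,24,25,26,27,28,29,30,31: 01110100010010101111010000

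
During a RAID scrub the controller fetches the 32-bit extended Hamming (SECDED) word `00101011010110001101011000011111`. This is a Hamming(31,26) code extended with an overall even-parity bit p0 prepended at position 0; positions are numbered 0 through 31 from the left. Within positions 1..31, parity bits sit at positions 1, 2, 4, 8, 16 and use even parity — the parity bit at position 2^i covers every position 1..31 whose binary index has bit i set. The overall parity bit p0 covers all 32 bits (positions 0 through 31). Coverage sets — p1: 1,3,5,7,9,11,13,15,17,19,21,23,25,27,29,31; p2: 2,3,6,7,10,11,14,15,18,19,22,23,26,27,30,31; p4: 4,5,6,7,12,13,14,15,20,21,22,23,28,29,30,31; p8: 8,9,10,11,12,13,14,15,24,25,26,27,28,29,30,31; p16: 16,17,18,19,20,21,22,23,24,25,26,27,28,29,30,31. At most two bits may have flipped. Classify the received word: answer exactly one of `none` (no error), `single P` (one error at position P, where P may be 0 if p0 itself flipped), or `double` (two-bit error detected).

s1: b1⊕b3⊕b5⊕b7⊕b9⊕b11⊕b13⊕b15⊕b17⊕b19⊕b21⊕b23⊕b25⊕b27⊕b29⊕b31 = 0⊕0⊕0⊕1⊕1⊕1⊕0⊕0⊕1⊕1⊕1⊕0⊕0⊕1⊕1⊕1 = 1
s2: b2⊕b3⊕b6⊕b7⊕b10⊕b11⊕b14⊕b15⊕b18⊕b19⊕b22⊕b23⊕b26⊕b27⊕b30⊕b31 = 1⊕0⊕1⊕1⊕0⊕1⊕0⊕0⊕0⊕1⊕1⊕0⊕0⊕1⊕1⊕1 = 1
s4: b4⊕b5⊕b6⊕b7⊕b12⊕b13⊕b14⊕b15⊕b20⊕b21⊕b22⊕b23⊕b28⊕b29⊕b30⊕b31 = 1⊕0⊕1⊕1⊕1⊕0⊕0⊕0⊕0⊕1⊕1⊕0⊕1⊕1⊕1⊕1 = 0
s8: b8⊕b9⊕b10⊕b11⊕b12⊕b13⊕b14⊕b15⊕b24⊕b25⊕b26⊕b27⊕b28⊕b29⊕b30⊕b31 = 0⊕1⊕0⊕1⊕1⊕0⊕0⊕0⊕0⊕0⊕0⊕1⊕1⊕1⊕1⊕1 = 0
s16: b16⊕b17⊕b18⊕b19⊕b20⊕b21⊕b22⊕b23⊕b24⊕b25⊕b26⊕b27⊕b28⊕b29⊕b30⊕b31 = 1⊕1⊕0⊕1⊕0⊕1⊕1⊕0⊕0⊕0⊕0⊕1⊕1⊕1⊕1⊕1 = 0
Syndrome (s16...s1) = 00011 → position 3.
Overall parity (XOR of all 32 bits, including p0): 0⊕0⊕1⊕0⊕1⊕0⊕1⊕1⊕0⊕1⊕0⊕1⊕1⊕0⊕0⊕0⊕1⊕1⊕0⊕1⊕0⊕1⊕1⊕0⊕0⊕0⊕0⊕1⊕1⊕1⊕1⊕1 = 1
Overall=1, syndrome position=3 → single-bit error at position 3.

single 3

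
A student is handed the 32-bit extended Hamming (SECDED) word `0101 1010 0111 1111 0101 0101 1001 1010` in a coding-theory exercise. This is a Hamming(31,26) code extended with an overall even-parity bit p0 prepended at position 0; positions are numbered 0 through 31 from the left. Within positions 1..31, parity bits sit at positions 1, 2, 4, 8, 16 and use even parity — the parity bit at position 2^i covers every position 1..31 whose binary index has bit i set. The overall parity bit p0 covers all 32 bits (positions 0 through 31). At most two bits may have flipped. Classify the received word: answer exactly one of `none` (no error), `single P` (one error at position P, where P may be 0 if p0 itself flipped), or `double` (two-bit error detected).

single 9

s1: b1⊕b3⊕b5⊕b7⊕b9⊕b11⊕b13⊕b15⊕b17⊕b19⊕b21⊕b23⊕b25⊕b27⊕b29⊕b31 = 1⊕1⊕0⊕0⊕1⊕1⊕1⊕1⊕1⊕1⊕1⊕1⊕0⊕1⊕0⊕0 = 1
s2: b2⊕b3⊕b6⊕b7⊕b10⊕b11⊕b14⊕b15⊕b18⊕b19⊕b22⊕b23⊕b26⊕b27⊕b30⊕b31 = 0⊕1⊕1⊕0⊕1⊕1⊕1⊕1⊕0⊕1⊕0⊕1⊕0⊕1⊕1⊕0 = 0
s4: b4⊕b5⊕b6⊕b7⊕b12⊕b13⊕b14⊕b15⊕b20⊕b21⊕b22⊕b23⊕b28⊕b29⊕b30⊕b31 = 1⊕0⊕1⊕0⊕1⊕1⊕1⊕1⊕0⊕1⊕0⊕1⊕1⊕0⊕1⊕0 = 0
s8: b8⊕b9⊕b10⊕b11⊕b12⊕b13⊕b14⊕b15⊕b24⊕b25⊕b26⊕b27⊕b28⊕b29⊕b30⊕b31 = 0⊕1⊕1⊕1⊕1⊕1⊕1⊕1⊕1⊕0⊕0⊕1⊕1⊕0⊕1⊕0 = 1
s16: b16⊕b17⊕b18⊕b19⊕b20⊕b21⊕b22⊕b23⊕b24⊕b25⊕b26⊕b27⊕b28⊕b29⊕b30⊕b31 = 0⊕1⊕0⊕1⊕0⊕1⊕0⊕1⊕1⊕0⊕0⊕1⊕1⊕0⊕1⊕0 = 0
Syndrome (s16...s1) = 01001 → position 9.
Overall parity (XOR of all 32 bits, including p0): 0⊕1⊕0⊕1⊕1⊕0⊕1⊕0⊕0⊕1⊕1⊕1⊕1⊕1⊕1⊕1⊕0⊕1⊕0⊕1⊕0⊕1⊕0⊕1⊕1⊕0⊕0⊕1⊕1⊕0⊕1⊕0 = 1
Overall=1, syndrome position=9 → single-bit error at position 9.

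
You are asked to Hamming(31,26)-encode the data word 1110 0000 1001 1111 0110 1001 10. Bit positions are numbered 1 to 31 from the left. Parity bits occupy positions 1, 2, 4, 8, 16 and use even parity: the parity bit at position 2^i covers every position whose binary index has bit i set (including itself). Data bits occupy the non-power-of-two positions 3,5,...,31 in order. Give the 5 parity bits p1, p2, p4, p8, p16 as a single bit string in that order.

01010

Place data bits at non-power-of-two positions: b3=1, b5=1, b6=1, b7=0, b9=0, b10=0, b11=0, b12=0, b13=1, b14=0, b15=0, b17=1, b18=1, b19=1, b20=1, b21=1, b22=0, b23=1, b24=1, b25=0, b26=1, b27=0, b28=0, b29=1, b30=1, b31=0.
p1 = XOR of data positions {3,5,7,9,11,13,15,17,19,21,23,25,27,29,31} = 1⊕1⊕0⊕0⊕0⊕1⊕0⊕1⊕1⊕1⊕1⊕0⊕0⊕1⊕0 = 0
p2 = XOR of data positions {3,6,7,10,11,14,15,18,19,22,23,26,27,30,31} = 1⊕1⊕0⊕0⊕0⊕0⊕0⊕1⊕1⊕0⊕1⊕1⊕0⊕1⊕0 = 1
p4 = XOR of data positions {5,6,7,12,13,14,15,20,21,22,23,28,29,30,31} = 1⊕1⊕0⊕0⊕1⊕0⊕0⊕1⊕1⊕0⊕1⊕0⊕1⊕1⊕0 = 0
p8 = XOR of data positions {9,10,11,12,13,14,15,24,25,26,27,28,29,30,31} = 0⊕0⊕0⊕0⊕1⊕0⊕0⊕1⊕0⊕1⊕0⊕0⊕1⊕1⊕0 = 1
p16 = XOR of data positions {17,18,19,20,21,22,23,24,25,26,27,28,29,30,31} = 1⊕1⊕1⊕1⊕1⊕0⊕1⊕1⊕0⊕1⊕0⊕0⊕1⊕1⊕0 = 0
Parity bits p1,p2,p4,p8,p16 = 01010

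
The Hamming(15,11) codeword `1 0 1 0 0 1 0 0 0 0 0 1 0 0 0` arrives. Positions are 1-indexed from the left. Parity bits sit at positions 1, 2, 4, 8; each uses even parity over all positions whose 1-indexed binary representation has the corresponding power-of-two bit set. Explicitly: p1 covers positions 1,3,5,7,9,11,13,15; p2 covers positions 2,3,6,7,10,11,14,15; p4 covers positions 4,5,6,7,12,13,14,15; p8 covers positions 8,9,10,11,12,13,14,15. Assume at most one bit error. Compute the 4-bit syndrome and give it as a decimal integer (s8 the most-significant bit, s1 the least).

s1: b1⊕b3⊕b5⊕b7⊕b9⊕b11⊕b13⊕b15 = 1⊕1⊕0⊕0⊕0⊕0⊕0⊕0 = 0
s2: b2⊕b3⊕b6⊕b7⊕b10⊕b11⊕b14⊕b15 = 0⊕1⊕1⊕0⊕0⊕0⊕0⊕0 = 0
s4: b4⊕b5⊕b6⊕b7⊕b12⊕b13⊕b14⊕b15 = 0⊕0⊕1⊕0⊕1⊕0⊕0⊕0 = 0
s8: b8⊕b9⊕b10⊕b11⊕b12⊕b13⊕b14⊕b15 = 0⊕0⊕0⊕0⊕1⊕0⊕0⊕0 = 1
Syndrome (s8...s1) = 1000 → position 8.

8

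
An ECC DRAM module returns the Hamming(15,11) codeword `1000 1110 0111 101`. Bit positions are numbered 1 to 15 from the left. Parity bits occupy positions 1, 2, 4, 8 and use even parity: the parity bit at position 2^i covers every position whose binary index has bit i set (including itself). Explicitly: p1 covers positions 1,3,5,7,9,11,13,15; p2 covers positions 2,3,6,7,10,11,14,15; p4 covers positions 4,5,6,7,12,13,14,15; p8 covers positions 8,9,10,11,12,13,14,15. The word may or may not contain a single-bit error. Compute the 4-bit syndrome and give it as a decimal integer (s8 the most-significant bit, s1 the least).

10

s1: b1⊕b3⊕b5⊕b7⊕b9⊕b11⊕b13⊕b15 = 1⊕0⊕1⊕1⊕0⊕1⊕1⊕1 = 0
s2: b2⊕b3⊕b6⊕b7⊕b10⊕b11⊕b14⊕b15 = 0⊕0⊕1⊕1⊕1⊕1⊕0⊕1 = 1
s4: b4⊕b5⊕b6⊕b7⊕b12⊕b13⊕b14⊕b15 = 0⊕1⊕1⊕1⊕1⊕1⊕0⊕1 = 0
s8: b8⊕b9⊕b10⊕b11⊕b12⊕b13⊕b14⊕b15 = 0⊕0⊕1⊕1⊕1⊕1⊕0⊕1 = 1
Syndrome (s8...s1) = 1010 → position 10.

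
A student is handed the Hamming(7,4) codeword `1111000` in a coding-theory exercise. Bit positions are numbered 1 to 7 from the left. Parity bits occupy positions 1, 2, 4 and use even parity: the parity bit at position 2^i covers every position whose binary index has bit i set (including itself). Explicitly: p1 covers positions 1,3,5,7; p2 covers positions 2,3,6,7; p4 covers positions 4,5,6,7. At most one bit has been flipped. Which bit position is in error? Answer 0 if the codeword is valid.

s1: b1⊕b3⊕b5⊕b7 = 1⊕1⊕0⊕0 = 0
s2: b2⊕b3⊕b6⊕b7 = 1⊕1⊕0⊕0 = 0
s4: b4⊕b5⊕b6⊕b7 = 1⊕0⊕0⊕0 = 1
Syndrome (s4...s1) = 100 → position 4.

4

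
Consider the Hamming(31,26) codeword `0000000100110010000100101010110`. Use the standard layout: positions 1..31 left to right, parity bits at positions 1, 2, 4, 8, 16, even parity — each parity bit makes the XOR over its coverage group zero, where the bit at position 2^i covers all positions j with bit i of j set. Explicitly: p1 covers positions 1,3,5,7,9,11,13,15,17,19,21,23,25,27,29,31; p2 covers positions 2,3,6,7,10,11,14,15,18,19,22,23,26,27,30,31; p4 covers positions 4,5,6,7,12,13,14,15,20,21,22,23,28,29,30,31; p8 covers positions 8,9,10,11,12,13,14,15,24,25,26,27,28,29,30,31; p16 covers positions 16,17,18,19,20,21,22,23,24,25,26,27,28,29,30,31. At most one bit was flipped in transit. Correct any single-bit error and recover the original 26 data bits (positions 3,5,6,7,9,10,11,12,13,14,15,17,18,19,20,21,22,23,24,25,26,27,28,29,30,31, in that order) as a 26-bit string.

s1: b1⊕b3⊕b5⊕b7⊕b9⊕b11⊕b13⊕b15⊕b17⊕b19⊕b21⊕b23⊕b25⊕b27⊕b29⊕b31 = 0⊕0⊕0⊕0⊕0⊕1⊕0⊕1⊕0⊕0⊕0⊕1⊕1⊕1⊕1⊕0 = 0
s2: b2⊕b3⊕b6⊕b7⊕b10⊕b11⊕b14⊕b15⊕b18⊕b19⊕b22⊕b23⊕b26⊕b27⊕b30⊕b31 = 0⊕0⊕0⊕0⊕0⊕1⊕0⊕1⊕0⊕0⊕0⊕1⊕0⊕1⊕1⊕0 = 1
s4: b4⊕b5⊕b6⊕b7⊕b12⊕b13⊕b14⊕b15⊕b20⊕b21⊕b22⊕b23⊕b28⊕b29⊕b30⊕b31 = 0⊕0⊕0⊕0⊕1⊕0⊕0⊕1⊕1⊕0⊕0⊕1⊕0⊕1⊕1⊕0 = 0
s8: b8⊕b9⊕b10⊕b11⊕b12⊕b13⊕b14⊕b15⊕b24⊕b25⊕b26⊕b27⊕b28⊕b29⊕b30⊕b31 = 1⊕0⊕0⊕1⊕1⊕0⊕0⊕1⊕0⊕1⊕0⊕1⊕0⊕1⊕1⊕0 = 0
s16: b16⊕b17⊕b18⊕b19⊕b20⊕b21⊕b22⊕b23⊕b24⊕b25⊕b26⊕b27⊕b28⊕b29⊕b30⊕b31 = 0⊕0⊕0⊕0⊕1⊕0⊕0⊕1⊕0⊕1⊕0⊕1⊕0⊕1⊕1⊕0 = 0
Syndrome (s16...s1) = 00010 → position 2.
Flip bit 2: corrected codeword = 0100000100110010000100101010110
Data bits at positions 3,5,6,7,9,10,11,12,13,14,15,17,18,19,20,21,22,23,24,25,26,27,28,29,30,31: 00000011001000100101010110

00000011001000100101010110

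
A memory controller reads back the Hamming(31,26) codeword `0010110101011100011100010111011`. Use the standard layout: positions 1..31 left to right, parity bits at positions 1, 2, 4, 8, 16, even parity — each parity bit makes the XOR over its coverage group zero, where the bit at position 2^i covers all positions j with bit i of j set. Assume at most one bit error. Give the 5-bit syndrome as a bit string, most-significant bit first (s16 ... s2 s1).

s1: b1⊕b3⊕b5⊕b7⊕b9⊕b11⊕b13⊕b15⊕b17⊕b19⊕b21⊕b23⊕b25⊕b27⊕b29⊕b31 = 0⊕1⊕1⊕0⊕0⊕0⊕1⊕0⊕0⊕1⊕0⊕0⊕0⊕1⊕0⊕1 = 0
s2: b2⊕b3⊕b6⊕b7⊕b10⊕b11⊕b14⊕b15⊕b18⊕b19⊕b22⊕b23⊕b26⊕b27⊕b30⊕b31 = 0⊕1⊕1⊕0⊕1⊕0⊕1⊕0⊕1⊕1⊕0⊕0⊕1⊕1⊕1⊕1 = 0
s4: b4⊕b5⊕b6⊕b7⊕b12⊕b13⊕b14⊕b15⊕b20⊕b21⊕b22⊕b23⊕b28⊕b29⊕b30⊕b31 = 0⊕1⊕1⊕0⊕1⊕1⊕1⊕0⊕1⊕0⊕0⊕0⊕1⊕0⊕1⊕1 = 1
s8: b8⊕b9⊕b10⊕b11⊕b12⊕b13⊕b14⊕b15⊕b24⊕b25⊕b26⊕b27⊕b28⊕b29⊕b30⊕b31 = 1⊕0⊕1⊕0⊕1⊕1⊕1⊕0⊕1⊕0⊕1⊕1⊕1⊕0⊕1⊕1 = 1
s16: b16⊕b17⊕b18⊕b19⊕b20⊕b21⊕b22⊕b23⊕b24⊕b25⊕b26⊕b27⊕b28⊕b29⊕b30⊕b31 = 0⊕0⊕1⊕1⊕1⊕0⊕0⊕0⊕1⊕0⊕1⊕1⊕1⊕0⊕1⊕1 = 1
Syndrome (s16...s1) = 11100 → position 28.

11100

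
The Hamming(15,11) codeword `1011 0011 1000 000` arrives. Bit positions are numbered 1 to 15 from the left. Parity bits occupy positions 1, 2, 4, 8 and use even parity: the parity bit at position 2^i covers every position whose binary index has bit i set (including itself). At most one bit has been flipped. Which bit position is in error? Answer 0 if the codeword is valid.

0

s1: b1⊕b3⊕b5⊕b7⊕b9⊕b11⊕b13⊕b15 = 1⊕1⊕0⊕1⊕1⊕0⊕0⊕0 = 0
s2: b2⊕b3⊕b6⊕b7⊕b10⊕b11⊕b14⊕b15 = 0⊕1⊕0⊕1⊕0⊕0⊕0⊕0 = 0
s4: b4⊕b5⊕b6⊕b7⊕b12⊕b13⊕b14⊕b15 = 1⊕0⊕0⊕1⊕0⊕0⊕0⊕0 = 0
s8: b8⊕b9⊕b10⊕b11⊕b12⊕b13⊕b14⊕b15 = 1⊕1⊕0⊕0⊕0⊕0⊕0⊕0 = 0
Syndrome (s8...s1) = 0000 → position 0 (no error).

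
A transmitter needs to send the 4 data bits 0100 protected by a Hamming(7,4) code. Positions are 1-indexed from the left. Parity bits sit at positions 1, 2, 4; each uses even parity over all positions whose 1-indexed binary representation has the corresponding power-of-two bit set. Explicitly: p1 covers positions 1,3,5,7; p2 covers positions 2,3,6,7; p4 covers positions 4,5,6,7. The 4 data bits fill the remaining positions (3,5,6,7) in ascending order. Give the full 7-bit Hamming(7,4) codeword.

Place data bits at non-power-of-two positions: b3=0, b5=1, b6=0, b7=0.
p1 = XOR of data positions {3,5,7} = 0⊕1⊕0 = 1
p2 = XOR of data positions {3,6,7} = 0⊕0⊕0 = 0
p4 = XOR of data positions {5,6,7} = 1⊕0⊕0 = 1
Codeword b1..b7 = 1001100

1001100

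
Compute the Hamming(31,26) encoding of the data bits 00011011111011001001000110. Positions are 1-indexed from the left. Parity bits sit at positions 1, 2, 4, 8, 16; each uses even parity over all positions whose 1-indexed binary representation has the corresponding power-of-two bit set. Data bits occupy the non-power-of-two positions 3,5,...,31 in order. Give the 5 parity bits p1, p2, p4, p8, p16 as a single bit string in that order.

00010

Place data bits at non-power-of-two positions: b3=0, b5=0, b6=0, b7=1, b9=1, b10=0, b11=1, b12=1, b13=1, b14=1, b15=1, b17=0, b18=1, b19=1, b20=0, b21=0, b22=1, b23=0, b24=0, b25=1, b26=0, b27=0, b28=0, b29=1, b30=1, b31=0.
p1 = XOR of data positions {3,5,7,9,11,13,15,17,19,21,23,25,27,29,31} = 0⊕0⊕1⊕1⊕1⊕1⊕1⊕0⊕1⊕0⊕0⊕1⊕0⊕1⊕0 = 0
p2 = XOR of data positions {3,6,7,10,11,14,15,18,19,22,23,26,27,30,31} = 0⊕0⊕1⊕0⊕1⊕1⊕1⊕1⊕1⊕1⊕0⊕0⊕0⊕1⊕0 = 0
p4 = XOR of data positions {5,6,7,12,13,14,15,20,21,22,23,28,29,30,31} = 0⊕0⊕1⊕1⊕1⊕1⊕1⊕0⊕0⊕1⊕0⊕0⊕1⊕1⊕0 = 0
p8 = XOR of data positions {9,10,11,12,13,14,15,24,25,26,27,28,29,30,31} = 1⊕0⊕1⊕1⊕1⊕1⊕1⊕0⊕1⊕0⊕0⊕0⊕1⊕1⊕0 = 1
p16 = XOR of data positions {17,18,19,20,21,22,23,24,25,26,27,28,29,30,31} = 0⊕1⊕1⊕0⊕0⊕1⊕0⊕0⊕1⊕0⊕0⊕0⊕1⊕1⊕0 = 0
Parity bits p1,p2,p4,p8,p16 = 00010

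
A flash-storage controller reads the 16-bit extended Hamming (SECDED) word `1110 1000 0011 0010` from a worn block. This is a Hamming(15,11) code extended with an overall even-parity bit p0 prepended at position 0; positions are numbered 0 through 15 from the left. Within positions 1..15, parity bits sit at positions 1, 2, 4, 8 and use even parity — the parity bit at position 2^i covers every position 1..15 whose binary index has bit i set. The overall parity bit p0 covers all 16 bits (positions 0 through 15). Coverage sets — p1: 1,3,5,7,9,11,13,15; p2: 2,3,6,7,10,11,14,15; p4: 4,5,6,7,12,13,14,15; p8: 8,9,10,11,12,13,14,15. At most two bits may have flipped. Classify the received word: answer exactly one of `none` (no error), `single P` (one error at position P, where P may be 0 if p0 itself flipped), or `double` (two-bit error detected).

single 8

s1: b1⊕b3⊕b5⊕b7⊕b9⊕b11⊕b13⊕b15 = 1⊕0⊕0⊕0⊕0⊕1⊕0⊕0 = 0
s2: b2⊕b3⊕b6⊕b7⊕b10⊕b11⊕b14⊕b15 = 1⊕0⊕0⊕0⊕1⊕1⊕1⊕0 = 0
s4: b4⊕b5⊕b6⊕b7⊕b12⊕b13⊕b14⊕b15 = 1⊕0⊕0⊕0⊕0⊕0⊕1⊕0 = 0
s8: b8⊕b9⊕b10⊕b11⊕b12⊕b13⊕b14⊕b15 = 0⊕0⊕1⊕1⊕0⊕0⊕1⊕0 = 1
Syndrome (s8...s1) = 1000 → position 8.
Overall parity (XOR of all 16 bits, including p0): 1⊕1⊕1⊕0⊕1⊕0⊕0⊕0⊕0⊕0⊕1⊕1⊕0⊕0⊕1⊕0 = 1
Overall=1, syndrome position=8 → single-bit error at position 8.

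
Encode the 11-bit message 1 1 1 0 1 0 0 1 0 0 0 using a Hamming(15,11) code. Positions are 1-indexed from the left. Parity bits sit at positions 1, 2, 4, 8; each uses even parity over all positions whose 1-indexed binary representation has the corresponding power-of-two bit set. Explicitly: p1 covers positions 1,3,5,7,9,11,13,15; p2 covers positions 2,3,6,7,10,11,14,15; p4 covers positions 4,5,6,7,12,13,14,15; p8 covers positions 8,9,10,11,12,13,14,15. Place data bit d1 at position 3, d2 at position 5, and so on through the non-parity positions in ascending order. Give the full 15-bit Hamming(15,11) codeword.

101111001001000

Place data bits at non-power-of-two positions: b3=1, b5=1, b6=1, b7=0, b9=1, b10=0, b11=0, b12=1, b13=0, b14=0, b15=0.
p1 = XOR of data positions {3,5,7,9,11,13,15} = 1⊕1⊕0⊕1⊕0⊕0⊕0 = 1
p2 = XOR of data positions {3,6,7,10,11,14,15} = 1⊕1⊕0⊕0⊕0⊕0⊕0 = 0
p4 = XOR of data positions {5,6,7,12,13,14,15} = 1⊕1⊕0⊕1⊕0⊕0⊕0 = 1
p8 = XOR of data positions {9,10,11,12,13,14,15} = 1⊕0⊕0⊕1⊕0⊕0⊕0 = 0
Codeword b1..b15 = 101111001001000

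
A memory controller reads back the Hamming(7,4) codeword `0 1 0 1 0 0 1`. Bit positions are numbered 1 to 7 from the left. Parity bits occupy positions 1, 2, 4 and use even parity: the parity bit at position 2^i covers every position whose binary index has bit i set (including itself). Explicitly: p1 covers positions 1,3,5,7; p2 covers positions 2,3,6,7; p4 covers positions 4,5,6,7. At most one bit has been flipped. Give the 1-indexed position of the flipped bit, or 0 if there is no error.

s1: b1⊕b3⊕b5⊕b7 = 0⊕0⊕0⊕1 = 1
s2: b2⊕b3⊕b6⊕b7 = 1⊕0⊕0⊕1 = 0
s4: b4⊕b5⊕b6⊕b7 = 1⊕0⊕0⊕1 = 0
Syndrome (s4...s1) = 001 → position 1.

1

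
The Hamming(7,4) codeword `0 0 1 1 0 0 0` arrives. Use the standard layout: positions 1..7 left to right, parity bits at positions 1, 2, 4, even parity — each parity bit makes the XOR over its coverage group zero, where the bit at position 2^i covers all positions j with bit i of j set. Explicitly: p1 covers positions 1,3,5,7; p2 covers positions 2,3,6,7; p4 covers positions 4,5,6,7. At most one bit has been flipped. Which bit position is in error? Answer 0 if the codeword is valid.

7

s1: b1⊕b3⊕b5⊕b7 = 0⊕1⊕0⊕0 = 1
s2: b2⊕b3⊕b6⊕b7 = 0⊕1⊕0⊕0 = 1
s4: b4⊕b5⊕b6⊕b7 = 1⊕0⊕0⊕0 = 1
Syndrome (s4...s1) = 111 → position 7.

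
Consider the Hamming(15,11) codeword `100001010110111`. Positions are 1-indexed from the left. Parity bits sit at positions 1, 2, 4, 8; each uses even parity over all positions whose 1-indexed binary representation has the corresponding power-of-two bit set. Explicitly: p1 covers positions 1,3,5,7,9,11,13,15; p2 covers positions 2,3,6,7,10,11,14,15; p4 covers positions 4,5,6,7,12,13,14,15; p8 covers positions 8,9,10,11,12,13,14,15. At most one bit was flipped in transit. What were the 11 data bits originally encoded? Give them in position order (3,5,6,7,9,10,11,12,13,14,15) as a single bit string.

s1: b1⊕b3⊕b5⊕b7⊕b9⊕b11⊕b13⊕b15 = 1⊕0⊕0⊕0⊕0⊕1⊕1⊕1 = 0
s2: b2⊕b3⊕b6⊕b7⊕b10⊕b11⊕b14⊕b15 = 0⊕0⊕1⊕0⊕1⊕1⊕1⊕1 = 1
s4: b4⊕b5⊕b6⊕b7⊕b12⊕b13⊕b14⊕b15 = 0⊕0⊕1⊕0⊕0⊕1⊕1⊕1 = 0
s8: b8⊕b9⊕b10⊕b11⊕b12⊕b13⊕b14⊕b15 = 1⊕0⊕1⊕1⊕0⊕1⊕1⊕1 = 0
Syndrome (s8...s1) = 0010 → position 2.
Flip bit 2: corrected codeword = 110001010110111
Data bits at positions 3,5,6,7,9,10,11,12,13,14,15: 00100110111

00100110111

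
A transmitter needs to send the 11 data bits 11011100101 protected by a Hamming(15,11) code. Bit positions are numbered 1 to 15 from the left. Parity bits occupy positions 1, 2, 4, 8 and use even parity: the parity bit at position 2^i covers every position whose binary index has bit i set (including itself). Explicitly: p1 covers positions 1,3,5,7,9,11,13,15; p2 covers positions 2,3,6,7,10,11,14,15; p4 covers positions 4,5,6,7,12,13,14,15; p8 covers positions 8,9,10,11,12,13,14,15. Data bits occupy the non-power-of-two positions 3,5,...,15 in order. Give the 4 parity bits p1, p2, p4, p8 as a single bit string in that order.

Place data bits at non-power-of-two positions: b3=1, b5=1, b6=0, b7=1, b9=1, b10=1, b11=0, b12=0, b13=1, b14=0, b15=1.
p1 = XOR of data positions {3,5,7,9,11,13,15} = 1⊕1⊕1⊕1⊕0⊕1⊕1 = 0
p2 = XOR of data positions {3,6,7,10,11,14,15} = 1⊕0⊕1⊕1⊕0⊕0⊕1 = 0
p4 = XOR of data positions {5,6,7,12,13,14,15} = 1⊕0⊕1⊕0⊕1⊕0⊕1 = 0
p8 = XOR of data positions {9,10,11,12,13,14,15} = 1⊕1⊕0⊕0⊕1⊕0⊕1 = 0
Parity bits p1,p2,p4,p8 = 0000

0000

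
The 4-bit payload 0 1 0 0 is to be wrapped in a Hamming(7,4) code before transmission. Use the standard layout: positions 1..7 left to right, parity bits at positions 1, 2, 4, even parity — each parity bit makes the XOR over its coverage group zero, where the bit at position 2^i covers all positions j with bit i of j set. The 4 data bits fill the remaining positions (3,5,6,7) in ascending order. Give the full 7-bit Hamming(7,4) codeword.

1001100

Place data bits at non-power-of-two positions: b3=0, b5=1, b6=0, b7=0.
p1 = XOR of data positions {3,5,7} = 0⊕1⊕0 = 1
p2 = XOR of data positions {3,6,7} = 0⊕0⊕0 = 0
p4 = XOR of data positions {5,6,7} = 1⊕0⊕0 = 1
Codeword b1..b7 = 1001100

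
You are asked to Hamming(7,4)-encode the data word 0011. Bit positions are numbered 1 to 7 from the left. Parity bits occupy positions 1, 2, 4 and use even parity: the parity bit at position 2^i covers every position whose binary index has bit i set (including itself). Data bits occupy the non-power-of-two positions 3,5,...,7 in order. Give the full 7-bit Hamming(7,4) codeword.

Place data bits at non-power-of-two positions: b3=0, b5=0, b6=1, b7=1.
p1 = XOR of data positions {3,5,7} = 0⊕0⊕1 = 1
p2 = XOR of data positions {3,6,7} = 0⊕1⊕1 = 0
p4 = XOR of data positions {5,6,7} = 0⊕1⊕1 = 0
Codeword b1..b7 = 1000011

1000011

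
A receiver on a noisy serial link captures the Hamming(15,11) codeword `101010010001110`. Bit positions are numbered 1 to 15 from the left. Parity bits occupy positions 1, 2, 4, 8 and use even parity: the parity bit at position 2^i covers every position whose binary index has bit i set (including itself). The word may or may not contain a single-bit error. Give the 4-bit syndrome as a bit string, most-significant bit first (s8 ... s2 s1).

s1: b1⊕b3⊕b5⊕b7⊕b9⊕b11⊕b13⊕b15 = 1⊕1⊕1⊕0⊕0⊕0⊕1⊕0 = 0
s2: b2⊕b3⊕b6⊕b7⊕b10⊕b11⊕b14⊕b15 = 0⊕1⊕0⊕0⊕0⊕0⊕1⊕0 = 0
s4: b4⊕b5⊕b6⊕b7⊕b12⊕b13⊕b14⊕b15 = 0⊕1⊕0⊕0⊕1⊕1⊕1⊕0 = 0
s8: b8⊕b9⊕b10⊕b11⊕b12⊕b13⊕b14⊕b15 = 1⊕0⊕0⊕0⊕1⊕1⊕1⊕0 = 0
Syndrome (s8...s1) = 0000 → position 0 (no error).

0000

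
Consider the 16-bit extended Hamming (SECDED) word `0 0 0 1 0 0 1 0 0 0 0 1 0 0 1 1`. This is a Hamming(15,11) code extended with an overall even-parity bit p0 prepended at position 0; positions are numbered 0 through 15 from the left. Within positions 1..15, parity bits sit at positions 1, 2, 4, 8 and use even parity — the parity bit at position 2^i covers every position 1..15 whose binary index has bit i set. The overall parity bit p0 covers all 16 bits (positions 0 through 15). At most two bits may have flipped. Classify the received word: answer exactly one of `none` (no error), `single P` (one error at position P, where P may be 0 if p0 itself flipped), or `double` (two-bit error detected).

single 15

s1: b1⊕b3⊕b5⊕b7⊕b9⊕b11⊕b13⊕b15 = 0⊕1⊕0⊕0⊕0⊕1⊕0⊕1 = 1
s2: b2⊕b3⊕b6⊕b7⊕b10⊕b11⊕b14⊕b15 = 0⊕1⊕1⊕0⊕0⊕1⊕1⊕1 = 1
s4: b4⊕b5⊕b6⊕b7⊕b12⊕b13⊕b14⊕b15 = 0⊕0⊕1⊕0⊕0⊕0⊕1⊕1 = 1
s8: b8⊕b9⊕b10⊕b11⊕b12⊕b13⊕b14⊕b15 = 0⊕0⊕0⊕1⊕0⊕0⊕1⊕1 = 1
Syndrome (s8...s1) = 1111 → position 15.
Overall parity (XOR of all 16 bits, including p0): 0⊕0⊕0⊕1⊕0⊕0⊕1⊕0⊕0⊕0⊕0⊕1⊕0⊕0⊕1⊕1 = 1
Overall=1, syndrome position=15 → single-bit error at position 15.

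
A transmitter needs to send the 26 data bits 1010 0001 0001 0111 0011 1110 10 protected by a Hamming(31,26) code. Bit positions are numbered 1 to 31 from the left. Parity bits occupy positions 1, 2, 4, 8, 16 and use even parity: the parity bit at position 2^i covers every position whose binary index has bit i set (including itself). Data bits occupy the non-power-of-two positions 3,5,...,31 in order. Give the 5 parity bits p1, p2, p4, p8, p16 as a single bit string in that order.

Place data bits at non-power-of-two positions: b3=1, b5=0, b6=1, b7=0, b9=0, b10=0, b11=0, b12=1, b13=0, b14=0, b15=0, b17=1, b18=0, b19=1, b20=1, b21=1, b22=0, b23=0, b24=1, b25=1, b26=1, b27=1, b28=1, b29=0, b30=1, b31=0.
p1 = XOR of data positions {3,5,7,9,11,13,15,17,19,21,23,25,27,29,31} = 1⊕0⊕0⊕0⊕0⊕0⊕0⊕1⊕1⊕1⊕0⊕1⊕1⊕0⊕0 = 0
p2 = XOR of data positions {3,6,7,10,11,14,15,18,19,22,23,26,27,30,31} = 1⊕1⊕0⊕0⊕0⊕0⊕0⊕0⊕1⊕0⊕0⊕1⊕1⊕1⊕0 = 0
p4 = XOR of data positions {5,6,7,12,13,14,15,20,21,22,23,28,29,30,31} = 0⊕1⊕0⊕1⊕0⊕0⊕0⊕1⊕1⊕0⊕0⊕1⊕0⊕1⊕0 = 0
p8 = XOR of data positions {9,10,11,12,13,14,15,24,25,26,27,28,29,30,31} = 0⊕0⊕0⊕1⊕0⊕0⊕0⊕1⊕1⊕1⊕1⊕1⊕0⊕1⊕0 = 1
p16 = XOR of data positions {17,18,19,20,21,22,23,24,25,26,27,28,29,30,31} = 1⊕0⊕1⊕1⊕1⊕0⊕0⊕1⊕1⊕1⊕1⊕1⊕0⊕1⊕0 = 0
Parity bits p1,p2,p4,p8,p16 = 00010

00010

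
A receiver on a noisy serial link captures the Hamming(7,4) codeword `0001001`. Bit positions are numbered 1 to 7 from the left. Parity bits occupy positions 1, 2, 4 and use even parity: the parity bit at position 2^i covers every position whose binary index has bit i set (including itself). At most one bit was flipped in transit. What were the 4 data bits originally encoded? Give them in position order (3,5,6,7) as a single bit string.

s1: b1⊕b3⊕b5⊕b7 = 0⊕0⊕0⊕1 = 1
s2: b2⊕b3⊕b6⊕b7 = 0⊕0⊕0⊕1 = 1
s4: b4⊕b5⊕b6⊕b7 = 1⊕0⊕0⊕1 = 0
Syndrome (s4...s1) = 011 → position 3.
Flip bit 3: corrected codeword = 0011001
Data bits at positions 3,5,6,7: 1001

1001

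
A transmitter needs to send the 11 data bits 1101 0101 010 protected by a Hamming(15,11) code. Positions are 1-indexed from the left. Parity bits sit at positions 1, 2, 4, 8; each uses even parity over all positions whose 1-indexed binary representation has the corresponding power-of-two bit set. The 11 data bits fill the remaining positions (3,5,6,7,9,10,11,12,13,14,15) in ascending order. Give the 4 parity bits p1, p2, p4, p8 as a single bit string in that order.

1001

Place data bits at non-power-of-two positions: b3=1, b5=1, b6=0, b7=1, b9=0, b10=1, b11=0, b12=1, b13=0, b14=1, b15=0.
p1 = XOR of data positions {3,5,7,9,11,13,15} = 1⊕1⊕1⊕0⊕0⊕0⊕0 = 1
p2 = XOR of data positions {3,6,7,10,11,14,15} = 1⊕0⊕1⊕1⊕0⊕1⊕0 = 0
p4 = XOR of data positions {5,6,7,12,13,14,15} = 1⊕0⊕1⊕1⊕0⊕1⊕0 = 0
p8 = XOR of data positions {9,10,11,12,13,14,15} = 0⊕1⊕0⊕1⊕0⊕1⊕0 = 1
Parity bits p1,p2,p4,p8 = 1001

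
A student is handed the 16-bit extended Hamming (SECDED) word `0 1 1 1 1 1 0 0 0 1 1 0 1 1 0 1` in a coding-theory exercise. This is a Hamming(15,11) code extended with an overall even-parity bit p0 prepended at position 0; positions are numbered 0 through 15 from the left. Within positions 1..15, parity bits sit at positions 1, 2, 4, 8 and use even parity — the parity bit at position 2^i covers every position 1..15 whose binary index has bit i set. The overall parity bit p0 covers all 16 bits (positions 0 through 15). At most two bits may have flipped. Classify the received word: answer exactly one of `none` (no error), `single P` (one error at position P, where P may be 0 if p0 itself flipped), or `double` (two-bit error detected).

double

s1: b1⊕b3⊕b5⊕b7⊕b9⊕b11⊕b13⊕b15 = 1⊕1⊕1⊕0⊕1⊕0⊕1⊕1 = 0
s2: b2⊕b3⊕b6⊕b7⊕b10⊕b11⊕b14⊕b15 = 1⊕1⊕0⊕0⊕1⊕0⊕0⊕1 = 0
s4: b4⊕b5⊕b6⊕b7⊕b12⊕b13⊕b14⊕b15 = 1⊕1⊕0⊕0⊕1⊕1⊕0⊕1 = 1
s8: b8⊕b9⊕b10⊕b11⊕b12⊕b13⊕b14⊕b15 = 0⊕1⊕1⊕0⊕1⊕1⊕0⊕1 = 1
Syndrome (s8...s1) = 1100 → position 12.
Overall parity (XOR of all 16 bits, including p0): 0⊕1⊕1⊕1⊕1⊕1⊕0⊕0⊕0⊕1⊕1⊕0⊕1⊕1⊕0⊕1 = 0
Overall=0, syndrome position=12 → double-bit error detected (uncorrectable).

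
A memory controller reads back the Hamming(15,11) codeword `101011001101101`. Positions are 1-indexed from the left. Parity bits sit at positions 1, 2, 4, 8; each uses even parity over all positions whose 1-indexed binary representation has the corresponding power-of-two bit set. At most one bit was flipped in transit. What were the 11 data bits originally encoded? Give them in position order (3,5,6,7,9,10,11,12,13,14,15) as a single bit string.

11101100101

s1: b1⊕b3⊕b5⊕b7⊕b9⊕b11⊕b13⊕b15 = 1⊕1⊕1⊕0⊕1⊕0⊕1⊕1 = 0
s2: b2⊕b3⊕b6⊕b7⊕b10⊕b11⊕b14⊕b15 = 0⊕1⊕1⊕0⊕1⊕0⊕0⊕1 = 0
s4: b4⊕b5⊕b6⊕b7⊕b12⊕b13⊕b14⊕b15 = 0⊕1⊕1⊕0⊕1⊕1⊕0⊕1 = 1
s8: b8⊕b9⊕b10⊕b11⊕b12⊕b13⊕b14⊕b15 = 0⊕1⊕1⊕0⊕1⊕1⊕0⊕1 = 1
Syndrome (s8...s1) = 1100 → position 12.
Flip bit 12: corrected codeword = 101011001100101
Data bits at positions 3,5,6,7,9,10,11,12,13,14,15: 11101100101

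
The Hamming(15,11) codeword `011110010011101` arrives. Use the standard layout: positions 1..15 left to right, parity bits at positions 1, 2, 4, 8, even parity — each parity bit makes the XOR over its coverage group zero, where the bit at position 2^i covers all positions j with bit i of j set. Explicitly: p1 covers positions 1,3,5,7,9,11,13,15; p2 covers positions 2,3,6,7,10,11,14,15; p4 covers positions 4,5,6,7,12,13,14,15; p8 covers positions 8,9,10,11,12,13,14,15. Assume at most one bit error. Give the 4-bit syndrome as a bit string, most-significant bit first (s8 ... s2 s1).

1101

s1: b1⊕b3⊕b5⊕b7⊕b9⊕b11⊕b13⊕b15 = 0⊕1⊕1⊕0⊕0⊕1⊕1⊕1 = 1
s2: b2⊕b3⊕b6⊕b7⊕b10⊕b11⊕b14⊕b15 = 1⊕1⊕0⊕0⊕0⊕1⊕0⊕1 = 0
s4: b4⊕b5⊕b6⊕b7⊕b12⊕b13⊕b14⊕b15 = 1⊕1⊕0⊕0⊕1⊕1⊕0⊕1 = 1
s8: b8⊕b9⊕b10⊕b11⊕b12⊕b13⊕b14⊕b15 = 1⊕0⊕0⊕1⊕1⊕1⊕0⊕1 = 1
Syndrome (s8...s1) = 1101 → position 13.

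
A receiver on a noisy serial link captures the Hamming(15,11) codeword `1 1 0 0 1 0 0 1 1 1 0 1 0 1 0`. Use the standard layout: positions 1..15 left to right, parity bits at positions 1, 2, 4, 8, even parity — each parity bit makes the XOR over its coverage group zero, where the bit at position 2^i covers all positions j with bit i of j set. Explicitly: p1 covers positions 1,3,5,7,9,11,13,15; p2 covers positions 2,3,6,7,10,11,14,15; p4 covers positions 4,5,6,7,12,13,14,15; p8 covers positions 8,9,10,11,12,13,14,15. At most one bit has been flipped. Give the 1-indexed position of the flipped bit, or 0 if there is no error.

s1: b1⊕b3⊕b5⊕b7⊕b9⊕b11⊕b13⊕b15 = 1⊕0⊕1⊕0⊕1⊕0⊕0⊕0 = 1
s2: b2⊕b3⊕b6⊕b7⊕b10⊕b11⊕b14⊕b15 = 1⊕0⊕0⊕0⊕1⊕0⊕1⊕0 = 1
s4: b4⊕b5⊕b6⊕b7⊕b12⊕b13⊕b14⊕b15 = 0⊕1⊕0⊕0⊕1⊕0⊕1⊕0 = 1
s8: b8⊕b9⊕b10⊕b11⊕b12⊕b13⊕b14⊕b15 = 1⊕1⊕1⊕0⊕1⊕0⊕1⊕0 = 1
Syndrome (s8...s1) = 1111 → position 15.

15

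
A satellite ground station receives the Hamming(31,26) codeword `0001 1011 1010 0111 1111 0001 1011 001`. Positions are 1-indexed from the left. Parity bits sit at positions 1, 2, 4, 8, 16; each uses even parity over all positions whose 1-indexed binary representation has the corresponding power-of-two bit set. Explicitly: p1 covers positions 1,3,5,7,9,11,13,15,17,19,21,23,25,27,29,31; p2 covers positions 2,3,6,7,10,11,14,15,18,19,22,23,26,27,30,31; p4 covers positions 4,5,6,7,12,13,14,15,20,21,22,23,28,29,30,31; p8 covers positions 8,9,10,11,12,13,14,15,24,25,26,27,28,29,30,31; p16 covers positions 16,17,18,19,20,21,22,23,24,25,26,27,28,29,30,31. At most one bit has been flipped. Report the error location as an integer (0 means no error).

s1: b1⊕b3⊕b5⊕b7⊕b9⊕b11⊕b13⊕b15⊕b17⊕b19⊕b21⊕b23⊕b25⊕b27⊕b29⊕b31 = 0⊕0⊕1⊕1⊕1⊕1⊕0⊕1⊕1⊕1⊕0⊕0⊕1⊕1⊕0⊕1 = 0
s2: b2⊕b3⊕b6⊕b7⊕b10⊕b11⊕b14⊕b15⊕b18⊕b19⊕b22⊕b23⊕b26⊕b27⊕b30⊕b31 = 0⊕0⊕0⊕1⊕0⊕1⊕1⊕1⊕1⊕1⊕0⊕0⊕0⊕1⊕0⊕1 = 0
s4: b4⊕b5⊕b6⊕b7⊕b12⊕b13⊕b14⊕b15⊕b20⊕b21⊕b22⊕b23⊕b28⊕b29⊕b30⊕b31 = 1⊕1⊕0⊕1⊕0⊕0⊕1⊕1⊕1⊕0⊕0⊕0⊕1⊕0⊕0⊕1 = 0
s8: b8⊕b9⊕b10⊕b11⊕b12⊕b13⊕b14⊕b15⊕b24⊕b25⊕b26⊕b27⊕b28⊕b29⊕b30⊕b31 = 1⊕1⊕0⊕1⊕0⊕0⊕1⊕1⊕1⊕1⊕0⊕1⊕1⊕0⊕0⊕1 = 0
s16: b16⊕b17⊕b18⊕b19⊕b20⊕b21⊕b22⊕b23⊕b24⊕b25⊕b26⊕b27⊕b28⊕b29⊕b30⊕b31 = 1⊕1⊕1⊕1⊕1⊕0⊕0⊕0⊕1⊕1⊕0⊕1⊕1⊕0⊕0⊕1 = 0
Syndrome (s16...s1) = 00000 → position 0 (no error).

0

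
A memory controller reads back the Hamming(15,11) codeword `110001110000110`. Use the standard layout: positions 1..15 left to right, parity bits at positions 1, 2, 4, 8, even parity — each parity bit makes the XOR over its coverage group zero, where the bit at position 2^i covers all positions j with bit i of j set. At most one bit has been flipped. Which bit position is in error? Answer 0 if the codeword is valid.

9

s1: b1⊕b3⊕b5⊕b7⊕b9⊕b11⊕b13⊕b15 = 1⊕0⊕0⊕1⊕0⊕0⊕1⊕0 = 1
s2: b2⊕b3⊕b6⊕b7⊕b10⊕b11⊕b14⊕b15 = 1⊕0⊕1⊕1⊕0⊕0⊕1⊕0 = 0
s4: b4⊕b5⊕b6⊕b7⊕b12⊕b13⊕b14⊕b15 = 0⊕0⊕1⊕1⊕0⊕1⊕1⊕0 = 0
s8: b8⊕b9⊕b10⊕b11⊕b12⊕b13⊕b14⊕b15 = 1⊕0⊕0⊕0⊕0⊕1⊕1⊕0 = 1
Syndrome (s8...s1) = 1001 → position 9.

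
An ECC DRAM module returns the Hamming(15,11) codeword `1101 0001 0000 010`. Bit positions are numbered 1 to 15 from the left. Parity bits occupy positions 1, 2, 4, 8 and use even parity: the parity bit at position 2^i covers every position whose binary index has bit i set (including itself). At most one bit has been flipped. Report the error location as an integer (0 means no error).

1

s1: b1⊕b3⊕b5⊕b7⊕b9⊕b11⊕b13⊕b15 = 1⊕0⊕0⊕0⊕0⊕0⊕0⊕0 = 1
s2: b2⊕b3⊕b6⊕b7⊕b10⊕b11⊕b14⊕b15 = 1⊕0⊕0⊕0⊕0⊕0⊕1⊕0 = 0
s4: b4⊕b5⊕b6⊕b7⊕b12⊕b13⊕b14⊕b15 = 1⊕0⊕0⊕0⊕0⊕0⊕1⊕0 = 0
s8: b8⊕b9⊕b10⊕b11⊕b12⊕b13⊕b14⊕b15 = 1⊕0⊕0⊕0⊕0⊕0⊕1⊕0 = 0
Syndrome (s8...s1) = 0001 → position 1.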